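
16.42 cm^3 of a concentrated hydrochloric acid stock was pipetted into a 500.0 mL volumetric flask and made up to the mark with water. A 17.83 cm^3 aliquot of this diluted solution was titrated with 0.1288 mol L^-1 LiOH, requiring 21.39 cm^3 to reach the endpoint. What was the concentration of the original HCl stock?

4.71 M

n(LiOH) = 0.1288 x 0.02139 = 0.002755 mol.
n(HCl) in the aliquot = 0.002755 mol.
[diluted HCl] = 0.002755 / 0.01783 = 0.1545 M.
Dilution factor = 500.0/16.42 = 30.45, so [stock] = 0.1545 x 30.45 = 4.71 M.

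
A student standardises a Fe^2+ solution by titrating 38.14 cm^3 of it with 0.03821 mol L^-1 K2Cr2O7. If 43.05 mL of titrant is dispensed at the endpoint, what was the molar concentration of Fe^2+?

n(K2Cr2O7) = 0.03821 x 0.04305 = 0.001645 mol.
From the balanced equation, 1 mol K2Cr2O7 reacts with 6 mol Fe^2+, so n(Fe^2+) = 0.001645 x 6/1 = 0.009870 mol.
[Fe^2+] = 0.009870 / 0.03814 L = 0.259 M.

0.259 M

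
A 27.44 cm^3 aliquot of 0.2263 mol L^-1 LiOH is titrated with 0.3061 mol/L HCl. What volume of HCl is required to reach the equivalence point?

20.3 mL

n(LiOH) = 0.2263 mol/L x 0.02744 L = 0.006210 mol.
At equivalence n(HCl) = n(LiOH) = 0.006210 mol.
V(HCl) = 0.006210 / 0.3061 = 0.02029 L = 20.3 mL.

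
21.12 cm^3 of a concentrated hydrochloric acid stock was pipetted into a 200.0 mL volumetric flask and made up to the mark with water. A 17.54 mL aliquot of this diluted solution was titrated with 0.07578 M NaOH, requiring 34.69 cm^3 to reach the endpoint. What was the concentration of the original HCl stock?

1.42 M

n(NaOH) = 0.07578 x 0.03469 = 0.002629 mol.
n(HCl) in the aliquot = 0.002629 mol.
[diluted HCl] = 0.002629 / 0.01754 = 0.1499 M.
Dilution factor = 200.0/21.12 = 9.470, so [stock] = 0.1499 x 9.470 = 1.42 M.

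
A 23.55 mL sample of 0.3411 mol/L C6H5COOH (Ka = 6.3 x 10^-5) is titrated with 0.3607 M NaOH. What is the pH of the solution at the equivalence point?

n(C6H5COOH) = 0.3411 x 0.02355 = 0.008033 mol; V(NaOH) at equivalence = 0.008033/0.3607 = 0.02227 L.
At equivalence all the acid is converted to C6H5COO-; total volume = 0.02355 + 0.02227 = 0.04582 L, so [C6H5COO-] = 0.008033/0.04582 = 0.1753 M.
Kb = Kw/Ka = 1.0e-14 / 6.3 x 10^-5 = 1.59e-10.
[OH^-] = sqrt(Kb x [C6H5COO-]) = sqrt(1.59e-10 x 0.1753) = 5.28e-6 M.
pOH = 5.28, so pH = 14.00 - 5.28 = 8.72.

8.72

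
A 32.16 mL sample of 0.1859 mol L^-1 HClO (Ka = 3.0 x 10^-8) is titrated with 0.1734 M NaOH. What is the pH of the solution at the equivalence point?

10.24

n(HClO) = 0.1859 x 0.03216 = 0.005979 mol; V(NaOH) at equivalence = 0.005979/0.1734 = 0.03448 L.
At equivalence all the acid is converted to ClO-; total volume = 0.03216 + 0.03448 = 0.06664 L, so [ClO-] = 0.005979/0.06664 = 0.08972 M.
Kb = Kw/Ka = 1.0e-14 / 3.0 x 10^-8 = 3.33e-7.
[OH^-] = sqrt(Kb x [ClO-]) = sqrt(3.33e-7 x 0.08972) = 0.000173 M.
pOH = 3.76, so pH = 14.00 - 3.76 = 10.24.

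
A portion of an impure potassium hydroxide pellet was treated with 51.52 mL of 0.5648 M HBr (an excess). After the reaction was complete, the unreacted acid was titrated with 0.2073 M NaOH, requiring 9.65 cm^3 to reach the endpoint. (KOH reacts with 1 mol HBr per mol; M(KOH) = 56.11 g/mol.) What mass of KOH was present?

1.52 g

Total n(HBr) added = 0.5648 x 0.05152 = 0.02910 mol.
n(NaOH) used = 0.2073 x 0.009650 = 0.002000 mol, which equals the excess n(HBr).
So n(HBr) consumed by the sample = 0.02910 - 0.002000 = 0.02710 mol.
n(KOH) = 0.02710 / 1 = 0.02710 mol.
mass = 0.02710 mol x 56.11 g/mol = 1.52 g.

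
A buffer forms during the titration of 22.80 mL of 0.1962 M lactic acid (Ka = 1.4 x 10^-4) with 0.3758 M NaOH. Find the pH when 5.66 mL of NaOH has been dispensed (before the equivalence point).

3.81

Initial n(HC3H5O3) = 0.1962 x 0.02280 = 0.004473 mol.
n(NaOH) added = 0.3758 x 0.005660 = 0.002127 mol, converting that many moles of HC3H5O3 to C3H5O3-.
Remaining n(HC3H5O3) = 0.002346 mol; n(C3H5O3-) = 0.002127 mol.
By Henderson-Hasselbalch, pH = pKa + log([A^-]/[HA]) = 3.85 + log(0.002127/0.002346) = 3.85 + (-0.04) = 3.81.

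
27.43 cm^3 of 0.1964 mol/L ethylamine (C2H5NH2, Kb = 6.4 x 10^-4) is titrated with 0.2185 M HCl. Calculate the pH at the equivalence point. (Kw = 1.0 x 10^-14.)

5.90

n(C2H5NH2) = 0.1964 x 0.02743 = 0.005387 mol; V(HCl) at equivalence = 0.005387/0.2185 = 0.02466 L.
At equivalence the base is fully converted to C2H5NH3+; total volume = 0.05209 L, so [C2H5NH3+] = 0.005387/0.05209 = 0.1034 M.
Ka(C2H5NH3+) = Kw/Kb = 1.0e-14 / 6.4 x 10^-4 = 1.56e-11.
[H^+] = sqrt(Ka x [C2H5NH3+]) = sqrt(1.56e-11 x 0.1034) = 1.27e-6 M.
pH = -log(1.27e-6) = 5.90.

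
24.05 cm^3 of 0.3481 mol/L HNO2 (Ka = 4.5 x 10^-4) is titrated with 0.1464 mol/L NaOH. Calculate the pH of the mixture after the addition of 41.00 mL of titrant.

Initial n(HNO2) = 0.3481 x 0.02405 = 0.008372 mol.
n(NaOH) added = 0.1464 x 0.04100 = 0.006002 mol, converting that many moles of HNO2 to NO2-.
Remaining n(HNO2) = 0.002369 mol; n(NO2-) = 0.006002 mol.
By Henderson-Hasselbalch, pH = pKa + log([A^-]/[HA]) = 3.35 + log(0.006002/0.002369) = 3.35 + (+0.40) = 3.75.

3.75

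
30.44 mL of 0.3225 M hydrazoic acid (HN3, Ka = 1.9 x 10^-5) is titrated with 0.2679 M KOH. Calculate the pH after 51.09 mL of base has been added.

n(acid) = 0.3225 x 0.03044 = 0.009817 mol; n(KOH) added = 0.2679 x 0.05109 = 0.01369 mol.
Base is in excess by 0.01369 - 0.009817 = 0.003870 mol in a total volume of 0.08153 L.
[OH^-] = 0.003870/0.08153 = 0.04747 M, so pOH = 1.32 and pH = 14.00 - 1.32 = 12.68.

12.68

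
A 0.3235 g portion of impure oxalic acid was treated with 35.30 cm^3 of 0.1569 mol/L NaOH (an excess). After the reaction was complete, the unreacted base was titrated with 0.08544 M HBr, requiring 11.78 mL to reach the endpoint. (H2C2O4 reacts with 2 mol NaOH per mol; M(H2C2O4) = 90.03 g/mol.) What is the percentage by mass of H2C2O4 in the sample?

63.1%

Total n(NaOH) added = 0.1569 x 0.03530 = 0.005539 mol.
n(HBr) used = 0.08544 x 0.01178 = 0.001006 mol, which equals the excess n(NaOH).
So n(NaOH) consumed by the sample = 0.005539 - 0.001006 = 0.004532 mol.
n(H2C2O4) = 0.004532 / 2 = 0.002266 mol.
mass H2C2O4 = 0.002266 x 90.03 = 0.2040 g, so %H2C2O4 = 0.2040/0.3235 x 100 = 63.1%.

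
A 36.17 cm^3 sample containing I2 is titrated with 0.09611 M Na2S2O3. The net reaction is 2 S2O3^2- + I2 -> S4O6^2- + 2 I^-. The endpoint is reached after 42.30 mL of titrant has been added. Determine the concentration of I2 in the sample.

0.0562 M

n(Na2S2O3) = 0.09611 x 0.04230 = 0.004065 mol.
From the balanced equation, 2 mol Na2S2O3 reacts with 1 mol I2, so n(I2) = 0.004065 x 1/2 = 0.002033 mol.
[I2] = 0.002033 / 0.03617 L = 0.0562 M.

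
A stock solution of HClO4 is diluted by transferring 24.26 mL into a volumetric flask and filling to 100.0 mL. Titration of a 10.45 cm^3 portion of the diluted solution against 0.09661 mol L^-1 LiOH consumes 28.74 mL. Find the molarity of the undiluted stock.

n(LiOH) = 0.09661 x 0.02874 = 0.002777 mol.
n(HClO4) in the aliquot = 0.002777 mol.
[diluted HClO4] = 0.002777 / 0.01045 = 0.2657 M.
Dilution factor = 100.0/24.26 = 4.122, so [stock] = 0.2657 x 4.122 = 1.10 M.

1.10 M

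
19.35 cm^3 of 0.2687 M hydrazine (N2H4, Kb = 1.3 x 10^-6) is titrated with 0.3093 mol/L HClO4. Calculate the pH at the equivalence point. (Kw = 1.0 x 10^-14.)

n(N2H4) = 0.2687 x 0.01935 = 0.005199 mol; V(HClO4) at equivalence = 0.005199/0.3093 = 0.01681 L.
At equivalence the base is fully converted to N2H5+; total volume = 0.03616 L, so [N2H5+] = 0.005199/0.03616 = 0.1438 M.
Ka(N2H5+) = Kw/Kb = 1.0e-14 / 1.3 x 10^-6 = 7.69e-9.
[H^+] = sqrt(Ka x [N2H5+]) = sqrt(7.69e-9 x 0.1438) = 3.33e-5 M.
pH = -log(3.33e-5) = 4.48.

4.48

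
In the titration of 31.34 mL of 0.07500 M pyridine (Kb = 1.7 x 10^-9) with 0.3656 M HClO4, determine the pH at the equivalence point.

n(C5H5N) = 0.07500 x 0.03134 = 0.002350 mol; V(HClO4) at equivalence = 0.002350/0.3656 = 0.006429 L.
At equivalence the base is fully converted to C5H5NH+; total volume = 0.03777 L, so [C5H5NH+] = 0.002350/0.03777 = 0.06223 M.
Ka(C5H5NH+) = Kw/Kb = 1.0e-14 / 1.7 x 10^-9 = 5.88e-6.
[H^+] = sqrt(Ka x [C5H5NH+]) = sqrt(5.88e-6 x 0.06223) = 0.000605 M.
pH = -log(0.000605) = 3.22.

3.22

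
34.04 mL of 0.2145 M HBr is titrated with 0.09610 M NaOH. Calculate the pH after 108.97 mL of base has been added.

12.35

n(acid) = 0.2145 x 0.03404 = 0.007302 mol; n(NaOH) added = 0.09610 x 0.1090 = 0.01047 mol.
Base is in excess by 0.01047 - 0.007302 = 0.003170 mol in a total volume of 0.1430 L.
[OH^-] = 0.003170/0.1430 = 0.02217 M, so pOH = 1.65 and pH = 14.00 - 1.65 = 12.35.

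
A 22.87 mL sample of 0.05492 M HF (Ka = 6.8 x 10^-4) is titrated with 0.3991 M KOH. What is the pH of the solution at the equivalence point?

n(HF) = 0.05492 x 0.02287 = 0.001256 mol; V(KOH) at equivalence = 0.001256/0.3991 = 0.003147 L.
At equivalence all the acid is converted to F-; total volume = 0.02287 + 0.003147 = 0.02602 L, so [F-] = 0.001256/0.02602 = 0.04828 M.
Kb = Kw/Ka = 1.0e-14 / 6.8 x 10^-4 = 1.47e-11.
[OH^-] = sqrt(Kb x [F-]) = sqrt(1.47e-11 x 0.04828) = 8.43e-7 M.
pOH = 6.07, so pH = 14.00 - 6.07 = 7.93.

7.93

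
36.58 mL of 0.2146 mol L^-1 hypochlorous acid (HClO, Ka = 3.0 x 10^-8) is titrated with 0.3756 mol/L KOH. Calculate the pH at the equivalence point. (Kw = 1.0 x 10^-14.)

n(HClO) = 0.2146 x 0.03658 = 0.007850 mol; V(KOH) at equivalence = 0.007850/0.3756 = 0.02090 L.
At equivalence all the acid is converted to ClO-; total volume = 0.03658 + 0.02090 = 0.05748 L, so [ClO-] = 0.007850/0.05748 = 0.1366 M.
Kb = Kw/Ka = 1.0e-14 / 3.0 x 10^-8 = 3.33e-7.
[OH^-] = sqrt(Kb x [ClO-]) = sqrt(3.33e-7 x 0.1366) = 0.000213 M.
pOH = 3.67, so pH = 14.00 - 3.67 = 10.33.

10.33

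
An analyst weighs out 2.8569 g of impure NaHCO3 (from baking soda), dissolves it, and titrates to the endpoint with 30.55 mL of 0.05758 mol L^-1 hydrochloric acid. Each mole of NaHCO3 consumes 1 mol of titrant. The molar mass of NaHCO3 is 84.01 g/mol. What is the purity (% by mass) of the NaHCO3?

n(HCl) = 0.05758 x 0.03055 = 0.001759 mol.
n(NaHCO3) = 0.001759 / 1 = 0.001759 mol.
mass of NaHCO3 = 0.001759 x 84.01 = 0.1478 g.
% purity = 0.1478 / 2.8569 x 100 = 5.17%.

5.17%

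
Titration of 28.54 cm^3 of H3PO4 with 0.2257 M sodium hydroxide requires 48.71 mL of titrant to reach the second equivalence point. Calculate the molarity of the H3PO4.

n(NaOH) = 0.2257 x 0.04871 = 0.01099 mol.
At the second equivalence point, 2 mol OH^- react per mol H3PO4, so n(H3PO4) = 0.01099 / 2 = 0.005497 mol.
[H3PO4] = 0.005497 / 0.02854 L = 0.193 M.

0.193 M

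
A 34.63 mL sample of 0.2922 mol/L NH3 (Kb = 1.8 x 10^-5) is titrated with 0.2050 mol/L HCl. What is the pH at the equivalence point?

5.09

n(NH3) = 0.2922 x 0.03463 = 0.01012 mol; V(HCl) at equivalence = 0.01012/0.2050 = 0.04936 L.
At equivalence the base is fully converted to NH4+; total volume = 0.08399 L, so [NH4+] = 0.01012/0.08399 = 0.1205 M.
Ka(NH4+) = Kw/Kb = 1.0e-14 / 1.8 x 10^-5 = 5.56e-10.
[H^+] = sqrt(Ka x [NH4+]) = sqrt(5.56e-10 x 0.1205) = 8.18e-6 M.
pH = -log(8.18e-6) = 5.09.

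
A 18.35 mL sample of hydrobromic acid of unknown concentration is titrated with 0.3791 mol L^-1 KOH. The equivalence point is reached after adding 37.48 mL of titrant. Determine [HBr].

0.774 M

n(KOH) delivered = 0.3791 x 0.03748 = 0.01421 mol.
For a 1:1 reaction, n(HBr) = 0.01421 mol.
[HBr] = 0.01421 mol / 0.01835 L = 0.774 M.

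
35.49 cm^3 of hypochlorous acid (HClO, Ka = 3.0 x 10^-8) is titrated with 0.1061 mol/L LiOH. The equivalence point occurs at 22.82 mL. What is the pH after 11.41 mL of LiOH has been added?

11.41 mL is exactly half the equivalence volume (22.82/2), i.e. the half-equivalence point.
There, n(HA) = n(A^-), so pH = pKa = -log(3.0 x 10^-8) = 7.52.

7.52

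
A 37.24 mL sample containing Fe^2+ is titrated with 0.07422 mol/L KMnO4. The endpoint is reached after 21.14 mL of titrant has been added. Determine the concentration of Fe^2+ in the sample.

n(KMnO4) = 0.07422 x 0.02114 = 0.001569 mol.
From the balanced equation, 1 mol KMnO4 reacts with 5 mol Fe^2+, so n(Fe^2+) = 0.001569 x 5/1 = 0.007845 mol.
[Fe^2+] = 0.007845 / 0.03724 L = 0.211 M.

0.211 M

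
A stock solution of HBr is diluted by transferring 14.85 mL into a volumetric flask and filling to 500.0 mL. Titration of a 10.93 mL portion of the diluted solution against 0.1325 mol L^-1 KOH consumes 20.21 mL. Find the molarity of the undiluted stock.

8.25 M

n(KOH) = 0.1325 x 0.02021 = 0.002678 mol.
n(HBr) in the aliquot = 0.002678 mol.
[diluted HBr] = 0.002678 / 0.01093 = 0.2450 M.
Dilution factor = 500.0/14.85 = 33.67, so [stock] = 0.2450 x 33.67 = 8.25 M.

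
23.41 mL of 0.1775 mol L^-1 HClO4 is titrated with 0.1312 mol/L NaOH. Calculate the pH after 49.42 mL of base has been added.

12.50

n(acid) = 0.1775 x 0.02341 = 0.004155 mol; n(NaOH) added = 0.1312 x 0.04942 = 0.006484 mol.
Base is in excess by 0.006484 - 0.004155 = 0.002329 mol in a total volume of 0.07283 L.
[OH^-] = 0.002329/0.07283 = 0.03197 M, so pOH = 1.50 and pH = 14.00 - 1.50 = 12.50.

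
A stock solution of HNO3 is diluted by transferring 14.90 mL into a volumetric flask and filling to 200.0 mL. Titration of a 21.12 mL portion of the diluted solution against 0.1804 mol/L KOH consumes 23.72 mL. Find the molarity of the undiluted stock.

n(KOH) = 0.1804 x 0.02372 = 0.004279 mol.
n(HNO3) in the aliquot = 0.004279 mol.
[diluted HNO3] = 0.004279 / 0.02112 = 0.2026 M.
Dilution factor = 200.0/14.90 = 13.42, so [stock] = 0.2026 x 13.42 = 2.72 M.

2.72 M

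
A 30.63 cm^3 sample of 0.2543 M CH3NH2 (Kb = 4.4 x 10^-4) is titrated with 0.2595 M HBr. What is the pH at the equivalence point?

n(CH3NH2) = 0.2543 x 0.03063 = 0.007789 mol; V(HBr) at equivalence = 0.007789/0.2595 = 0.03002 L.
At equivalence the base is fully converted to CH3NH3+; total volume = 0.06065 L, so [CH3NH3+] = 0.007789/0.06065 = 0.1284 M.
Ka(CH3NH3+) = Kw/Kb = 1.0e-14 / 4.4 x 10^-4 = 2.27e-11.
[H^+] = sqrt(Ka x [CH3NH3+]) = sqrt(2.27e-11 x 0.1284) = 1.71e-6 M.
pH = -log(1.71e-6) = 5.77.

5.77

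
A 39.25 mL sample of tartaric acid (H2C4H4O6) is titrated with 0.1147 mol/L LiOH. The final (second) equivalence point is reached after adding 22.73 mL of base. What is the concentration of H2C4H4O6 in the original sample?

n(LiOH) = 0.1147 x 0.02273 = 0.002607 mol.
At the final (second) equivalence point, 2 mol OH^- react per mol H2C4H4O6, so n(H2C4H4O6) = 0.002607 / 2 = 0.001304 mol.
[H2C4H4O6] = 0.001304 / 0.03925 L = 0.0332 M.

0.0332 M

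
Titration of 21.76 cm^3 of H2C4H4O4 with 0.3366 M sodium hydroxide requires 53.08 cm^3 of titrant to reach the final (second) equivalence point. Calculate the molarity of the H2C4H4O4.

n(NaOH) = 0.3366 x 0.05308 = 0.01787 mol.
At the final (second) equivalence point, 2 mol OH^- react per mol H2C4H4O4, so n(H2C4H4O4) = 0.01787 / 2 = 0.008933 mol.
[H2C4H4O4] = 0.008933 / 0.02176 L = 0.411 M.

0.411 M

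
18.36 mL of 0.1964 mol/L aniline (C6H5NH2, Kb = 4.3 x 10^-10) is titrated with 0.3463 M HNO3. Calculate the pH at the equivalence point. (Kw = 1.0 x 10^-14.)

2.77

n(C6H5NH2) = 0.1964 x 0.01836 = 0.003606 mol; V(HNO3) at equivalence = 0.003606/0.3463 = 0.01041 L.
At equivalence the base is fully converted to C6H5NH3+; total volume = 0.02877 L, so [C6H5NH3+] = 0.003606/0.02877 = 0.1253 M.
Ka(C6H5NH3+) = Kw/Kb = 1.0e-14 / 4.3 x 10^-10 = 2.33e-5.
[H^+] = sqrt(Ka x [C6H5NH3+]) = sqrt(2.33e-5 x 0.1253) = 0.00171 M.
pH = -log(0.00171) = 2.77.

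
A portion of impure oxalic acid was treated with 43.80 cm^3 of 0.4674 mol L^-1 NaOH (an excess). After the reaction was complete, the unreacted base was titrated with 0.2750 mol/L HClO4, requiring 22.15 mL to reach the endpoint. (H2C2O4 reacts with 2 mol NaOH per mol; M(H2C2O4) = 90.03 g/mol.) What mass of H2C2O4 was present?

0.647 g

Total n(NaOH) added = 0.4674 x 0.04380 = 0.02047 mol.
n(HClO4) used = 0.2750 x 0.02215 = 0.006091 mol, which equals the excess n(NaOH).
So n(NaOH) consumed by the sample = 0.02047 - 0.006091 = 0.01438 mol.
n(H2C2O4) = 0.01438 / 2 = 0.007190 mol.
mass = 0.007190 mol x 90.03 g/mol = 0.647 g.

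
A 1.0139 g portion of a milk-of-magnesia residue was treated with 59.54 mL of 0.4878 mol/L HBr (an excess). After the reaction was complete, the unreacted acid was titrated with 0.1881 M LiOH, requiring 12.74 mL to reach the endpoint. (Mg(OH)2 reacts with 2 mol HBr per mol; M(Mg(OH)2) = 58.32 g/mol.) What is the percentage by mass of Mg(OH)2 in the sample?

Total n(HBr) added = 0.4878 x 0.05954 = 0.02904 mol.
n(LiOH) used = 0.1881 x 0.01274 = 0.002396 mol, which equals the excess n(HBr).
So n(HBr) consumed by the sample = 0.02904 - 0.002396 = 0.02665 mol.
n(Mg(OH)2) = 0.02665 / 2 = 0.01332 mol.
mass Mg(OH)2 = 0.01332 x 58.32 = 0.7770 g, so %Mg(OH)2 = 0.7770/1.0139 x 100 = 76.6%.

76.6%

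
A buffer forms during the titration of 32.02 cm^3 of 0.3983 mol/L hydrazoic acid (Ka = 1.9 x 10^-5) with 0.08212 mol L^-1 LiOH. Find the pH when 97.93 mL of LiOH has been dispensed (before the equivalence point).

4.95

Initial n(HN3) = 0.3983 x 0.03202 = 0.01275 mol.
n(LiOH) added = 0.08212 x 0.09793 = 0.008042 mol, converting that many moles of HN3 to N3-.
Remaining n(HN3) = 0.004712 mol; n(N3-) = 0.008042 mol.
By Henderson-Hasselbalch, pH = pKa + log([A^-]/[HA]) = 4.72 + log(0.008042/0.004712) = 4.72 + (+0.23) = 4.95.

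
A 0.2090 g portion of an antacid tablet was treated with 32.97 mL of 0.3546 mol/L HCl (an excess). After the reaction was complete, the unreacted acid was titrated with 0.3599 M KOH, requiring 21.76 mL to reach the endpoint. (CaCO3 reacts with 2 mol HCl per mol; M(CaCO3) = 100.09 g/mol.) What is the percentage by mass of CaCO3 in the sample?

92.4%

Total n(HCl) added = 0.3546 x 0.03297 = 0.01169 mol.
n(KOH) used = 0.3599 x 0.02176 = 0.007831 mol, which equals the excess n(HCl).
So n(HCl) consumed by the sample = 0.01169 - 0.007831 = 0.003860 mol.
n(CaCO3) = 0.003860 / 2 = 0.001930 mol.
mass CaCO3 = 0.001930 x 100.09 = 0.1932 g, so %CaCO3 = 0.1932/0.2090 x 100 = 92.4%.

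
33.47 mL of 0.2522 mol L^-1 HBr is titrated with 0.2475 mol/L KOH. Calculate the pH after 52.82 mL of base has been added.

12.73

n(acid) = 0.2522 x 0.03347 = 0.008441 mol; n(KOH) added = 0.2475 x 0.05282 = 0.01307 mol.
Base is in excess by 0.01307 - 0.008441 = 0.004632 mol in a total volume of 0.08629 L.
[OH^-] = 0.004632/0.08629 = 0.05368 M, so pOH = 1.27 and pH = 14.00 - 1.27 = 12.73.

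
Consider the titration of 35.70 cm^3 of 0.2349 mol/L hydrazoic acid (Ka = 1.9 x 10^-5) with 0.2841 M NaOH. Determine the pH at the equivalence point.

8.92

n(HN3) = 0.2349 x 0.03570 = 0.008386 mol; V(NaOH) at equivalence = 0.008386/0.2841 = 0.02952 L.
At equivalence all the acid is converted to N3-; total volume = 0.03570 + 0.02952 = 0.06522 L, so [N3-] = 0.008386/0.06522 = 0.1286 M.
Kb = Kw/Ka = 1.0e-14 / 1.9 x 10^-5 = 5.26e-10.
[OH^-] = sqrt(Kb x [N3-]) = sqrt(5.26e-10 x 0.1286) = 8.23e-6 M.
pOH = 5.08, so pH = 14.00 - 5.08 = 8.92.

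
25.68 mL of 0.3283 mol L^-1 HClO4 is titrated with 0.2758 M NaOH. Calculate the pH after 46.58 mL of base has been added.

12.79

n(acid) = 0.3283 x 0.02568 = 0.008431 mol; n(NaOH) added = 0.2758 x 0.04658 = 0.01285 mol.
Base is in excess by 0.01285 - 0.008431 = 0.004416 mol in a total volume of 0.07226 L.
[OH^-] = 0.004416/0.07226 = 0.06111 M, so pOH = 1.21 and pH = 14.00 - 1.21 = 12.79.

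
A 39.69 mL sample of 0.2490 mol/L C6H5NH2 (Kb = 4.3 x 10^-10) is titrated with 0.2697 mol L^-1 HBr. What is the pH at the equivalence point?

2.76

n(C6H5NH2) = 0.2490 x 0.03969 = 0.009883 mol; V(HBr) at equivalence = 0.009883/0.2697 = 0.03664 L.
At equivalence the base is fully converted to C6H5NH3+; total volume = 0.07633 L, so [C6H5NH3+] = 0.009883/0.07633 = 0.1295 M.
Ka(C6H5NH3+) = Kw/Kb = 1.0e-14 / 4.3 x 10^-10 = 2.33e-5.
[H^+] = sqrt(Ka x [C6H5NH3+]) = sqrt(2.33e-5 x 0.1295) = 0.00174 M.
pH = -log(0.00174) = 2.76.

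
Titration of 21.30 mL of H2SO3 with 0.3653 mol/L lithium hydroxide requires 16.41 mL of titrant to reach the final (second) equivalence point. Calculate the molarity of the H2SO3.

0.141 M

n(LiOH) = 0.3653 x 0.01641 = 0.005995 mol.
At the final (second) equivalence point, 2 mol OH^- react per mol H2SO3, so n(H2SO3) = 0.005995 / 2 = 0.002997 mol.
[H2SO3] = 0.002997 / 0.02130 L = 0.141 M.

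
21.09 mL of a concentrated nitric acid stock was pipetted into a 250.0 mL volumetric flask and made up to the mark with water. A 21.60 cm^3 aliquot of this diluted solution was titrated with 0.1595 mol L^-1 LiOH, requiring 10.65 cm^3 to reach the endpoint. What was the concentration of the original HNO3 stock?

n(LiOH) = 0.1595 x 0.01065 = 0.001699 mol.
n(HNO3) in the aliquot = 0.001699 mol.
[diluted HNO3] = 0.001699 / 0.02160 = 0.07864 M.
Dilution factor = 250.0/21.09 = 11.85, so [stock] = 0.07864 x 11.85 = 0.932 M.

0.932 M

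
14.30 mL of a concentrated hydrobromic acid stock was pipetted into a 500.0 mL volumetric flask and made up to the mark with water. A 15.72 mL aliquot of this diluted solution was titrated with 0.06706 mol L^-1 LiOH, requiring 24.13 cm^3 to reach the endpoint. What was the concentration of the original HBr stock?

n(LiOH) = 0.06706 x 0.02413 = 0.001618 mol.
n(HBr) in the aliquot = 0.001618 mol.
[diluted HBr] = 0.001618 / 0.01572 = 0.1029 M.
Dilution factor = 500.0/14.30 = 34.97, so [stock] = 0.1029 x 34.97 = 3.60 M.

3.60 M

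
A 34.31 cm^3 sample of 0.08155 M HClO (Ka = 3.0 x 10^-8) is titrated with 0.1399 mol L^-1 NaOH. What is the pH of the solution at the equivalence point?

10.12

n(HClO) = 0.08155 x 0.03431 = 0.002798 mol; V(NaOH) at equivalence = 0.002798/0.1399 = 0.02000 L.
At equivalence all the acid is converted to ClO-; total volume = 0.03431 + 0.02000 = 0.05431 L, so [ClO-] = 0.002798/0.05431 = 0.05152 M.
Kb = Kw/Ka = 1.0e-14 / 3.0 x 10^-8 = 3.33e-7.
[OH^-] = sqrt(Kb x [ClO-]) = sqrt(3.33e-7 x 0.05152) = 0.000131 M.
pOH = 3.88, so pH = 14.00 - 3.88 = 10.12.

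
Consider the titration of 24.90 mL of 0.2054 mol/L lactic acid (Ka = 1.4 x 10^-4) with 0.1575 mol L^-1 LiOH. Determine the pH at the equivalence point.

8.40

n(HC3H5O3) = 0.2054 x 0.02490 = 0.005114 mol; V(LiOH) at equivalence = 0.005114/0.1575 = 0.03247 L.
At equivalence all the acid is converted to C3H5O3-; total volume = 0.02490 + 0.03247 = 0.05737 L, so [C3H5O3-] = 0.005114/0.05737 = 0.08914 M.
Kb = Kw/Ka = 1.0e-14 / 1.4 x 10^-4 = 7.14e-11.
[OH^-] = sqrt(Kb x [C3H5O3-]) = sqrt(7.14e-11 x 0.08914) = 2.52e-6 M.
pOH = 5.60, so pH = 14.00 - 5.60 = 8.40.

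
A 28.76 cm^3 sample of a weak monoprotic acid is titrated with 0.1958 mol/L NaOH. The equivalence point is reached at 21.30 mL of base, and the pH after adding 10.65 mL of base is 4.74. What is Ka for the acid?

1.8 x 10^-5

10.65 mL is half of the equivalence volume, so this is the half-equivalence point where [HA] = [A^-].
At half-equivalence pH = pKa, so pKa = 4.74.
Ka = 10^(-4.74) = 1.8 x 10^-5.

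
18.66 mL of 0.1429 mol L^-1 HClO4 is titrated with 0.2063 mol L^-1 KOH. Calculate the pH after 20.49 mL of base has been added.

n(acid) = 0.1429 x 0.01866 = 0.002667 mol; n(KOH) added = 0.2063 x 0.02049 = 0.004227 mol.
Base is in excess by 0.004227 - 0.002667 = 0.001561 mol in a total volume of 0.03915 L.
[OH^-] = 0.001561/0.03915 = 0.03986 M, so pOH = 1.40 and pH = 14.00 - 1.40 = 12.60.

12.60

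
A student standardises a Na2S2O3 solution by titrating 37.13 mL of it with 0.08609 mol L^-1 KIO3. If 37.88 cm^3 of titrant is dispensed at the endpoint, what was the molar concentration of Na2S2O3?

0.527 M

n(KIO3) = 0.08609 x 0.03788 = 0.003261 mol.
From the balanced equation, 1 mol KIO3 reacts with 6 mol Na2S2O3, so n(Na2S2O3) = 0.003261 x 6/1 = 0.01957 mol.
[Na2S2O3] = 0.01957 / 0.03713 L = 0.527 M.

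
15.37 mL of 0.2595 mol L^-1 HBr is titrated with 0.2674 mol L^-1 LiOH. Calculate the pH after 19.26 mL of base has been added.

12.53

n(acid) = 0.2595 x 0.01537 = 0.003989 mol; n(LiOH) added = 0.2674 x 0.01926 = 0.005150 mol.
Base is in excess by 0.005150 - 0.003989 = 0.001162 mol in a total volume of 0.03463 L.
[OH^-] = 0.001162/0.03463 = 0.03354 M, so pOH = 1.47 and pH = 14.00 - 1.47 = 12.53.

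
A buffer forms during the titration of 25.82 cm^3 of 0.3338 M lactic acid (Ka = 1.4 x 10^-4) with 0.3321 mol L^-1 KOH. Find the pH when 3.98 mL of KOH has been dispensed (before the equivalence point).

Initial n(HC3H5O3) = 0.3338 x 0.02582 = 0.008619 mol.
n(KOH) added = 0.3321 x 0.003980 = 0.001322 mol, converting that many moles of HC3H5O3 to C3H5O3-.
Remaining n(HC3H5O3) = 0.007297 mol; n(C3H5O3-) = 0.001322 mol.
By Henderson-Hasselbalch, pH = pKa + log([A^-]/[HA]) = 3.85 + log(0.001322/0.007297) = 3.85 + (-0.74) = 3.11.

3.11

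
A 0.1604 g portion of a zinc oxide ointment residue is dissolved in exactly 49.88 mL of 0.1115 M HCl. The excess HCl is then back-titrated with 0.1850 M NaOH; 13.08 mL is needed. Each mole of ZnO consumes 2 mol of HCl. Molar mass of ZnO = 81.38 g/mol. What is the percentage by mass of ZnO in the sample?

Total n(HCl) added = 0.1115 x 0.04988 = 0.005562 mol.
n(NaOH) used = 0.1850 x 0.01308 = 0.002420 mol, which equals the excess n(HCl).
So n(HCl) consumed by the sample = 0.005562 - 0.002420 = 0.003142 mol.
n(ZnO) = 0.003142 / 2 = 0.001571 mol.
mass ZnO = 0.001571 x 81.38 = 0.1278 g, so %ZnO = 0.1278/0.1604 x 100 = 79.7%.

79.7%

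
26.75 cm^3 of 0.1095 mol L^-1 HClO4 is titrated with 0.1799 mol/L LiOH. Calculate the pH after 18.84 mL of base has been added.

n(acid) = 0.1095 x 0.02675 = 0.002929 mol; n(LiOH) added = 0.1799 x 0.01884 = 0.003389 mol.
Base is in excess by 0.003389 - 0.002929 = 0.0004602 mol in a total volume of 0.04559 L.
[OH^-] = 0.0004602/0.04559 = 0.01009 M, so pOH = 2.00 and pH = 14.00 - 2.00 = 12.00.

12.00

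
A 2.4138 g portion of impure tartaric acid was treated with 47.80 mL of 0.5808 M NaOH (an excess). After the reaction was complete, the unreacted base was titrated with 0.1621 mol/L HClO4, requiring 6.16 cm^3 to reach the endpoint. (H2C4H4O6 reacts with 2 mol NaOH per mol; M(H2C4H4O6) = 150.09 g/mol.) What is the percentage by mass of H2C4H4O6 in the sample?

83.2%

Total n(NaOH) added = 0.5808 x 0.04780 = 0.02776 mol.
n(HClO4) used = 0.1621 x 0.006160 = 0.0009985 mol, which equals the excess n(NaOH).
So n(NaOH) consumed by the sample = 0.02776 - 0.0009985 = 0.02676 mol.
n(H2C4H4O6) = 0.02676 / 2 = 0.01338 mol.
mass H2C4H4O6 = 0.01338 x 150.09 = 2.008 g, so %H2C4H4O6 = 2.008/2.4138 x 100 = 83.2%.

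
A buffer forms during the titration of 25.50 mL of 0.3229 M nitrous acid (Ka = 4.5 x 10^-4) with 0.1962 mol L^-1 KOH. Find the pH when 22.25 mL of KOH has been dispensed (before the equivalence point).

3.40

Initial n(HNO2) = 0.3229 x 0.02550 = 0.008234 mol.
n(KOH) added = 0.1962 x 0.02225 = 0.004365 mol, converting that many moles of HNO2 to NO2-.
Remaining n(HNO2) = 0.003869 mol; n(NO2-) = 0.004365 mol.
By Henderson-Hasselbalch, pH = pKa + log([A^-]/[HA]) = 3.35 + log(0.004365/0.003869) = 3.35 + (+0.05) = 3.40.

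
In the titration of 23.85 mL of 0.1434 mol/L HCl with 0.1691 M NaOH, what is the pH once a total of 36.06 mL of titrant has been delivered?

n(acid) = 0.1434 x 0.02385 = 0.003420 mol; n(NaOH) added = 0.1691 x 0.03606 = 0.006098 mol.
Base is in excess by 0.006098 - 0.003420 = 0.002678 mol in a total volume of 0.05991 L.
[OH^-] = 0.002678/0.05991 = 0.04469 M, so pOH = 1.35 and pH = 14.00 - 1.35 = 12.65.

12.65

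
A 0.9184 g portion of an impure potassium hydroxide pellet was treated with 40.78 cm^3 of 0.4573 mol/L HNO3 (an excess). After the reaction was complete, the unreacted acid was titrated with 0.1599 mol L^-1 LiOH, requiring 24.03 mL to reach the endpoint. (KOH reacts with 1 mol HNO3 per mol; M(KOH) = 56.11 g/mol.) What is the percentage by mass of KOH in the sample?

90.5%

Total n(HNO3) added = 0.4573 x 0.04078 = 0.01865 mol.
n(LiOH) used = 0.1599 x 0.02403 = 0.003842 mol, which equals the excess n(HNO3).
So n(HNO3) consumed by the sample = 0.01865 - 0.003842 = 0.01481 mol.
n(KOH) = 0.01481 / 1 = 0.01481 mol.
mass KOH = 0.01481 x 56.11 = 0.8308 g, so %KOH = 0.8308/0.9184 x 100 = 90.5%.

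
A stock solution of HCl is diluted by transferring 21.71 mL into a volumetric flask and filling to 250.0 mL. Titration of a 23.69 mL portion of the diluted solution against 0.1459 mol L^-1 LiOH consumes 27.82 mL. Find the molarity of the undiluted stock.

n(LiOH) = 0.1459 x 0.02782 = 0.004059 mol.
n(HCl) in the aliquot = 0.004059 mol.
[diluted HCl] = 0.004059 / 0.02369 = 0.1713 M.
Dilution factor = 250.0/21.71 = 11.52, so [stock] = 0.1713 x 11.52 = 1.97 M.

1.97 M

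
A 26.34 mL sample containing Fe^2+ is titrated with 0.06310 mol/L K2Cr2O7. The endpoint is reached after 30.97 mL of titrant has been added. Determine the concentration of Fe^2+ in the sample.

n(K2Cr2O7) = 0.06310 x 0.03097 = 0.001954 mol.
From the balanced equation, 1 mol K2Cr2O7 reacts with 6 mol Fe^2+, so n(Fe^2+) = 0.001954 x 6/1 = 0.01173 mol.
[Fe^2+] = 0.01173 / 0.02634 L = 0.445 M.

0.445 M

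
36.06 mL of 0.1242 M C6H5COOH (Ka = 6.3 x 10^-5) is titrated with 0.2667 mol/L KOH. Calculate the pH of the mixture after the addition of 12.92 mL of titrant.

Initial n(C6H5COOH) = 0.1242 x 0.03606 = 0.004479 mol.
n(KOH) added = 0.2667 x 0.01292 = 0.003446 mol, converting that many moles of C6H5COOH to C6H5COO-.
Remaining n(C6H5COOH) = 0.001033 mol; n(C6H5COO-) = 0.003446 mol.
By Henderson-Hasselbalch, pH = pKa + log([A^-]/[HA]) = 4.20 + log(0.003446/0.001033) = 4.20 + (+0.52) = 4.72.

4.72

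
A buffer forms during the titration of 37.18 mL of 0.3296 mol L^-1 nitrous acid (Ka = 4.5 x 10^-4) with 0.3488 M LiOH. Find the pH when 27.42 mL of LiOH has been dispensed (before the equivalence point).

Initial n(HNO2) = 0.3296 x 0.03718 = 0.01225 mol.
n(LiOH) added = 0.3488 x 0.02742 = 0.009564 mol, converting that many moles of HNO2 to NO2-.
Remaining n(HNO2) = 0.002690 mol; n(NO2-) = 0.009564 mol.
By Henderson-Hasselbalch, pH = pKa + log([A^-]/[HA]) = 3.35 + log(0.009564/0.002690) = 3.35 + (+0.55) = 3.90.

3.90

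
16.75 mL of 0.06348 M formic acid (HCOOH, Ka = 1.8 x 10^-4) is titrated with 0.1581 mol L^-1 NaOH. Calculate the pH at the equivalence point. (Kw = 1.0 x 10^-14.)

n(HCOOH) = 0.06348 x 0.01675 = 0.001063 mol; V(NaOH) at equivalence = 0.001063/0.1581 = 0.006725 L.
At equivalence all the acid is converted to HCOO-; total volume = 0.01675 + 0.006725 = 0.02348 L, so [HCOO-] = 0.001063/0.02348 = 0.04529 M.
Kb = Kw/Ka = 1.0e-14 / 1.8 x 10^-4 = 5.56e-11.
[OH^-] = sqrt(Kb x [HCOO-]) = sqrt(5.56e-11 x 0.04529) = 1.59e-6 M.
pOH = 5.80, so pH = 14.00 - 5.80 = 8.20.

8.20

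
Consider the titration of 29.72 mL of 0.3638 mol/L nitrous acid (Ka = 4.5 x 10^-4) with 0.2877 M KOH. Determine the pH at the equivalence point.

8.28

n(HNO2) = 0.3638 x 0.02972 = 0.01081 mol; V(KOH) at equivalence = 0.01081/0.2877 = 0.03758 L.
At equivalence all the acid is converted to NO2-; total volume = 0.02972 + 0.03758 = 0.06730 L, so [NO2-] = 0.01081/0.06730 = 0.1607 M.
Kb = Kw/Ka = 1.0e-14 / 4.5 x 10^-4 = 2.22e-11.
[OH^-] = sqrt(Kb x [NO2-]) = sqrt(2.22e-11 x 0.1607) = 1.89e-6 M.
pOH = 5.72, so pH = 14.00 - 5.72 = 8.28.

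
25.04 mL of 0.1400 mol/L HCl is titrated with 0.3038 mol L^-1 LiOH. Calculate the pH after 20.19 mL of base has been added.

12.76

n(acid) = 0.1400 x 0.02504 = 0.003506 mol; n(LiOH) added = 0.3038 x 0.02019 = 0.006134 mol.
Base is in excess by 0.006134 - 0.003506 = 0.002628 mol in a total volume of 0.04523 L.
[OH^-] = 0.002628/0.04523 = 0.05811 M, so pOH = 1.24 and pH = 14.00 - 1.24 = 12.76.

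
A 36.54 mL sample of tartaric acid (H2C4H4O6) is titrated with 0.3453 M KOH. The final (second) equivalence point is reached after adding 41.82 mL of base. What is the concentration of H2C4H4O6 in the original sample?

0.198 M

n(KOH) = 0.3453 x 0.04182 = 0.01444 mol.
At the final (second) equivalence point, 2 mol OH^- react per mol H2C4H4O6, so n(H2C4H4O6) = 0.01444 / 2 = 0.007220 mol.
[H2C4H4O6] = 0.007220 / 0.03654 L = 0.198 M.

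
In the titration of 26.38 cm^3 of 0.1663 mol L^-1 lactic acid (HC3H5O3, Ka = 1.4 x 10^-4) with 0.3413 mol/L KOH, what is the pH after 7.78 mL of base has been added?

Initial n(HC3H5O3) = 0.1663 x 0.02638 = 0.004387 mol.
n(KOH) added = 0.3413 x 0.007780 = 0.002655 mol, converting that many moles of HC3H5O3 to C3H5O3-.
Remaining n(HC3H5O3) = 0.001732 mol; n(C3H5O3-) = 0.002655 mol.
By Henderson-Hasselbalch, pH = pKa + log([A^-]/[HA]) = 3.85 + log(0.002655/0.001732) = 3.85 + (+0.19) = 4.04.

4.04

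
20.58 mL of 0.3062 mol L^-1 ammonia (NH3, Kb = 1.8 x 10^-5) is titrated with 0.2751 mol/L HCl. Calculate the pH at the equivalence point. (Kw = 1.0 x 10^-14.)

n(NH3) = 0.3062 x 0.02058 = 0.006302 mol; V(HCl) at equivalence = 0.006302/0.2751 = 0.02291 L.
At equivalence the base is fully converted to NH4+; total volume = 0.04349 L, so [NH4+] = 0.006302/0.04349 = 0.1449 M.
Ka(NH4+) = Kw/Kb = 1.0e-14 / 1.8 x 10^-5 = 5.56e-10.
[H^+] = sqrt(Ka x [NH4+]) = sqrt(5.56e-10 x 0.1449) = 8.97e-6 M.
pH = -log(8.97e-6) = 5.05.

5.05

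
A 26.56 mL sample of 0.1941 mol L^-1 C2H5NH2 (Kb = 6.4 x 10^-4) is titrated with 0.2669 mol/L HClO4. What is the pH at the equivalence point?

5.88

n(C2H5NH2) = 0.1941 x 0.02656 = 0.005155 mol; V(HClO4) at equivalence = 0.005155/0.2669 = 0.01932 L.
At equivalence the base is fully converted to C2H5NH3+; total volume = 0.04588 L, so [C2H5NH3+] = 0.005155/0.04588 = 0.1124 M.
Ka(C2H5NH3+) = Kw/Kb = 1.0e-14 / 6.4 x 10^-4 = 1.56e-11.
[H^+] = sqrt(Ka x [C2H5NH3+]) = sqrt(1.56e-11 x 0.1124) = 1.33e-6 M.
pH = -log(1.33e-6) = 5.88.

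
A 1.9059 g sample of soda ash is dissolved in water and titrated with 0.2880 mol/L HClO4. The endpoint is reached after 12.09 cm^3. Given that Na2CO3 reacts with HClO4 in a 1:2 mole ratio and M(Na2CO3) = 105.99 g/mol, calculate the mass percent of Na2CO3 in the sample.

9.68%

n(HClO4) = 0.2880 x 0.01209 = 0.003482 mol.
n(Na2CO3) = 0.003482 / 2 = 0.001741 mol.
mass of Na2CO3 = 0.001741 x 105.99 = 0.1845 g.
% purity = 0.1845 / 1.9059 x 100 = 9.68%.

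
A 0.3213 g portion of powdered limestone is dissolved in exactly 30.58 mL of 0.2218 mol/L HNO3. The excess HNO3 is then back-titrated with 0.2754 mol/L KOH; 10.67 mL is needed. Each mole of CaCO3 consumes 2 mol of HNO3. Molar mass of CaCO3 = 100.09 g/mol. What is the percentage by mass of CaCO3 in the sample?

59.9%

Total n(HNO3) added = 0.2218 x 0.03058 = 0.006783 mol.
n(KOH) used = 0.2754 x 0.01067 = 0.002939 mol, which equals the excess n(HNO3).
So n(HNO3) consumed by the sample = 0.006783 - 0.002939 = 0.003844 mol.
n(CaCO3) = 0.003844 / 2 = 0.001922 mol.
mass CaCO3 = 0.001922 x 100.09 = 0.1924 g, so %CaCO3 = 0.1924/0.3213 x 100 = 59.9%.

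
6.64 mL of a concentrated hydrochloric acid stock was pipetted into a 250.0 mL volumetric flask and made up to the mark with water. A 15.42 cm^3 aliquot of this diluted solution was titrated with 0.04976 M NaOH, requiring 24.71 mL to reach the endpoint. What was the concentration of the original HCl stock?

n(NaOH) = 0.04976 x 0.02471 = 0.001230 mol.
n(HCl) in the aliquot = 0.001230 mol.
[diluted HCl] = 0.001230 / 0.01542 = 0.07974 M.
Dilution factor = 250.0/6.640 = 37.65, so [stock] = 0.07974 x 37.65 = 3.00 M.

3.00 M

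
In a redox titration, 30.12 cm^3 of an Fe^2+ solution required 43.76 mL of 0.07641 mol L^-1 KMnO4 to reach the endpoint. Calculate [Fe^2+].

n(KMnO4) = 0.07641 x 0.04376 = 0.003344 mol.
From the balanced equation, 1 mol KMnO4 reacts with 5 mol Fe^2+, so n(Fe^2+) = 0.003344 x 5/1 = 0.01672 mol.
[Fe^2+] = 0.01672 / 0.03012 L = 0.555 M.

0.555 M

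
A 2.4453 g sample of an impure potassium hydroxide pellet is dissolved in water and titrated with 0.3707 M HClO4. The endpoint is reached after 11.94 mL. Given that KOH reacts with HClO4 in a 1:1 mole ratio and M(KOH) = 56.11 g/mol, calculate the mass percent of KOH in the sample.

n(HClO4) = 0.3707 x 0.01194 = 0.004426 mol.
n(KOH) = 0.004426 / 1 = 0.004426 mol.
mass of KOH = 0.004426 x 56.11 = 0.2484 g.
% purity = 0.2484 / 2.4453 x 100 = 10.2%.

10.2%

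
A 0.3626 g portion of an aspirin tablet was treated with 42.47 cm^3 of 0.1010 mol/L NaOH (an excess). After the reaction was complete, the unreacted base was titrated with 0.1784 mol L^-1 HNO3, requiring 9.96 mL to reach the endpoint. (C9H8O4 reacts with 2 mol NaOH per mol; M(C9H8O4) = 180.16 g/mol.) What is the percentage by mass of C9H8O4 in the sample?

Total n(NaOH) added = 0.1010 x 0.04247 = 0.004289 mol.
n(HNO3) used = 0.1784 x 0.009960 = 0.001777 mol, which equals the excess n(NaOH).
So n(NaOH) consumed by the sample = 0.004289 - 0.001777 = 0.002513 mol.
n(C9H8O4) = 0.002513 / 2 = 0.001256 mol.
mass C9H8O4 = 0.001256 x 180.16 = 0.2263 g, so %C9H8O4 = 0.2263/0.3626 x 100 = 62.4%.

62.4%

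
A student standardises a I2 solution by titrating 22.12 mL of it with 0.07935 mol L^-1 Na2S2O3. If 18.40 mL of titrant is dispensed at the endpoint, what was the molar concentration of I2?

0.0330 M

n(Na2S2O3) = 0.07935 x 0.01840 = 0.001460 mol.
From the balanced equation, 2 mol Na2S2O3 reacts with 1 mol I2, so n(I2) = 0.001460 x 1/2 = 0.0007300 mol.
[I2] = 0.0007300 / 0.02212 L = 0.0330 M.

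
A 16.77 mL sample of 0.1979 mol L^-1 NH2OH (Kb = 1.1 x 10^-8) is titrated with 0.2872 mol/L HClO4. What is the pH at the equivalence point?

n(NH2OH) = 0.1979 x 0.01677 = 0.003319 mol; V(HClO4) at equivalence = 0.003319/0.2872 = 0.01156 L.
At equivalence the base is fully converted to NH3OH+; total volume = 0.02833 L, so [NH3OH+] = 0.003319/0.02833 = 0.1172 M.
Ka(NH3OH+) = Kw/Kb = 1.0e-14 / 1.1 x 10^-8 = 9.09e-7.
[H^+] = sqrt(Ka x [NH3OH+]) = sqrt(9.09e-7 x 0.1172) = 0.000326 M.
pH = -log(0.000326) = 3.49.

3.49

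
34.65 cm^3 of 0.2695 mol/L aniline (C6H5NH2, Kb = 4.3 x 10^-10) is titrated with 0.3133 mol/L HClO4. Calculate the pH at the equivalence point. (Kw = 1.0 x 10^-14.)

2.74

n(C6H5NH2) = 0.2695 x 0.03465 = 0.009338 mol; V(HClO4) at equivalence = 0.009338/0.3133 = 0.02981 L.
At equivalence the base is fully converted to C6H5NH3+; total volume = 0.06446 L, so [C6H5NH3+] = 0.009338/0.06446 = 0.1449 M.
Ka(C6H5NH3+) = Kw/Kb = 1.0e-14 / 4.3 x 10^-10 = 2.33e-5.
[H^+] = sqrt(Ka x [C6H5NH3+]) = sqrt(2.33e-5 x 0.1449) = 0.00184 M.
pH = -log(0.00184) = 2.74.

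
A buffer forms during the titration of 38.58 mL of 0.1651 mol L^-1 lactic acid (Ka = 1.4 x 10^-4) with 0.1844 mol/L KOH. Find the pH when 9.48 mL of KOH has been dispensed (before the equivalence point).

3.43

Initial n(HC3H5O3) = 0.1651 x 0.03858 = 0.006370 mol.
n(KOH) added = 0.1844 x 0.009480 = 0.001748 mol, converting that many moles of HC3H5O3 to C3H5O3-.
Remaining n(HC3H5O3) = 0.004621 mol; n(C3H5O3-) = 0.001748 mol.
By Henderson-Hasselbalch, pH = pKa + log([A^-]/[HA]) = 3.85 + log(0.001748/0.004621) = 3.85 + (-0.42) = 3.43.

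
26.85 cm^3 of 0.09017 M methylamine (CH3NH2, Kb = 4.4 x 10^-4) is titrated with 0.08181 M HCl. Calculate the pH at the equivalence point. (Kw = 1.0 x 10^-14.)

n(CH3NH2) = 0.09017 x 0.02685 = 0.002421 mol; V(HCl) at equivalence = 0.002421/0.08181 = 0.02959 L.
At equivalence the base is fully converted to CH3NH3+; total volume = 0.05644 L, so [CH3NH3+] = 0.002421/0.05644 = 0.04289 M.
Ka(CH3NH3+) = Kw/Kb = 1.0e-14 / 4.4 x 10^-4 = 2.27e-11.
[H^+] = sqrt(Ka x [CH3NH3+]) = sqrt(2.27e-11 x 0.04289) = 9.87e-7 M.
pH = -log(9.87e-7) = 6.01.

6.01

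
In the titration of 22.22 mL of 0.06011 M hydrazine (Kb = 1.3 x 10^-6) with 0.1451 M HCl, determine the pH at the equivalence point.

n(N2H4) = 0.06011 x 0.02222 = 0.001336 mol; V(HCl) at equivalence = 0.001336/0.1451 = 0.009205 L.
At equivalence the base is fully converted to N2H5+; total volume = 0.03142 L, so [N2H5+] = 0.001336/0.03142 = 0.04250 M.
Ka(N2H5+) = Kw/Kb = 1.0e-14 / 1.3 x 10^-6 = 7.69e-9.
[H^+] = sqrt(Ka x [N2H5+]) = sqrt(7.69e-9 x 0.04250) = 1.81e-5 M.
pH = -log(1.81e-5) = 4.74.

4.74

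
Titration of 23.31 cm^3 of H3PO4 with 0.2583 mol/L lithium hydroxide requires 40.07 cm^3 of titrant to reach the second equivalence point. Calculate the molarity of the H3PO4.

0.222 M

n(LiOH) = 0.2583 x 0.04007 = 0.01035 mol.
At the second equivalence point, 2 mol OH^- react per mol H3PO4, so n(H3PO4) = 0.01035 / 2 = 0.005175 mol.
[H3PO4] = 0.005175 / 0.02331 L = 0.222 M.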